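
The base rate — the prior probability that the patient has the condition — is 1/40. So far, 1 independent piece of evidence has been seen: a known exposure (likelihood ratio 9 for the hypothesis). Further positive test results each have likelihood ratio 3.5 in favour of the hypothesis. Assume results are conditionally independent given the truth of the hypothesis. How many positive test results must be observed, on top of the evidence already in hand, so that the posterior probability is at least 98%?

5

Prior odds = 0.025/0.975 = 1/39.
Bayes factor of the evidence already in hand = 9.
Odds after that evidence = (1/39) × 9 = 3/13.
Target odds = 0.98/0.02 = 49.
Need 3.5ⁿ ≥ 49 ÷ (3/13) = 637/3.
3.5⁴ = 150.0625 falls short of 637/3 but 3.5⁵ = 525.21875 reaches it, so n = 5.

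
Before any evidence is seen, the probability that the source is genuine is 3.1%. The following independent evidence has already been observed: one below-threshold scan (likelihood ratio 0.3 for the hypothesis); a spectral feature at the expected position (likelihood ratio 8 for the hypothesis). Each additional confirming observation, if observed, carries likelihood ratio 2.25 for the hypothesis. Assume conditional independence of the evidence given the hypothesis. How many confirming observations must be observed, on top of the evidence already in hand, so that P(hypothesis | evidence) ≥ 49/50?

Prior odds = 0.031/0.969 = 31/969.
Combined Bayes factor of the evidence already in hand = 0.3 × 8 = 2.4.
Odds after that evidence = (31/969) × 2.4 = 124/1615.
Target odds = 0.98/0.02 = 49.
Need 2.25ⁿ ≥ 49 ÷ (124/1615) = 79135/124.
2.25⁷ = 4782969/16384 falls short of 79135/124 but 2.25⁸ = 43046721/65536 reaches it, so n = 8.

8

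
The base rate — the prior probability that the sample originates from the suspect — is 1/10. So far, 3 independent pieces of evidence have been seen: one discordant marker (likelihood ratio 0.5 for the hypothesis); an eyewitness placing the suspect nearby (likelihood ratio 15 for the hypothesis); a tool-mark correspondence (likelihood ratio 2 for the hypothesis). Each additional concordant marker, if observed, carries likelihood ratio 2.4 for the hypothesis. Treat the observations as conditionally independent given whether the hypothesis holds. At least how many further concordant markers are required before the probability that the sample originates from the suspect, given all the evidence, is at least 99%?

5

Prior odds = 0.1/0.9 = 1/9.
Combined Bayes factor of the evidence already in hand = 0.5 × 15 × 2 = 15.
Odds after that evidence = (1/9) × 15 = 5/3.
Target odds = 0.99/0.01 = 99.
Need 2.4ⁿ ≥ 99 ÷ (5/3) = 59.4.
2.4⁴ = 33.1776 falls short of 59.4 but 2.4⁵ = 79.62624 reaches it, so n = 5.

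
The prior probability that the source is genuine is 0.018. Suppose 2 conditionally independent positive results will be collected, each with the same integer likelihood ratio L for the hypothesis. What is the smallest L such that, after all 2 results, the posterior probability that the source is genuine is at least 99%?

Prior odds = 0.018/0.982 = 9/491.
Target odds = 0.99/0.01 = 99.
Need L² ≥ 99 ÷ (9/491) = 5401.
73² = 5329 < 5401 ≤ 5476 = 74², so L = 74.

74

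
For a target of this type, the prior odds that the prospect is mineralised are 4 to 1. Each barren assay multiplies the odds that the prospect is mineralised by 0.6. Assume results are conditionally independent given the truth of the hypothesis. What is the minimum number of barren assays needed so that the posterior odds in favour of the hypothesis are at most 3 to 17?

7

Prior odds = 4.
Likelihood ratio per barren assay = 0.6.
Target odds = 3/17.
Require 0.6ⁿ ≤ 3/17 ÷ 4 = 3/68.
0.6⁶ = 729/15625 is still above 3/68 but 0.6⁷ = 2187/78125 is at or below it, so n = 7.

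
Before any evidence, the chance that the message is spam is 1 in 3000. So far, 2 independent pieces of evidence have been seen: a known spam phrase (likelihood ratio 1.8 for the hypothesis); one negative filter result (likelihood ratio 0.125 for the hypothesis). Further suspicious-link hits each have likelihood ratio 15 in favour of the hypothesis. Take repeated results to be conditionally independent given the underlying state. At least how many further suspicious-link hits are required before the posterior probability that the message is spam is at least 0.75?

Prior odds = (1/3000)/(2999/3000) = 1/2999.
Combined Bayes factor of the evidence already in hand = 1.8 × 0.125 = 0.225.
Odds after that evidence = (1/2999) × 0.225 = 9/119960.
Target odds = 0.75/0.25 = 3.
Need 15ⁿ ≥ 3 ÷ (9/119960) = 119960/3.
15³ = 3375 falls short of 119960/3 but 15⁴ = 50625 reaches it, so n = 4.

4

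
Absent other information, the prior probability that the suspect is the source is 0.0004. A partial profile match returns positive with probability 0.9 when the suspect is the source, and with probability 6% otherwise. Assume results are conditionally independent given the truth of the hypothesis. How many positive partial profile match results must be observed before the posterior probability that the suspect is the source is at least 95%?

4

Prior odds: 0.0004 ÷ 0.9996 = 1/2499.
Likelihood ratio of a positive result = 0.9/0.06 = 15.
Target odds: 0.95 ÷ 0.05 = 19.
Require 15ⁿ ≥ 19 ÷ (1/2499) = 47481.
15³ = 3375 falls short of 47481 but 15⁴ = 50625 reaches it, so n = 4.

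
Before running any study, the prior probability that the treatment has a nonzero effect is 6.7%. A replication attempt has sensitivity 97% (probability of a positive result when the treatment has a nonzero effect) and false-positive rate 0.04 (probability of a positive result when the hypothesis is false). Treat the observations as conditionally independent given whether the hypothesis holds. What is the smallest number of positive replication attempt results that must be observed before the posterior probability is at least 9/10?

2

Prior odds: 0.067 ÷ 0.933 = 67/933.
Likelihood ratio of a positive result = 0.97/0.04 = 24.25.
Target odds: 0.9 ÷ 0.1 = 9.
Require 24.25ⁿ ≥ 9 ÷ (67/933) = 8397/67.
24.25¹ = 24.25 falls short of 8397/67 but 24.25² = 588.0625 reaches it, so n = 2.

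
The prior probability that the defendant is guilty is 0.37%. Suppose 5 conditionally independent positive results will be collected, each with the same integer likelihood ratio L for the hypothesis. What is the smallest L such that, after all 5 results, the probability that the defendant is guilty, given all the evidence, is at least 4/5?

Prior odds = 0.0037/0.9963 = 37/9963.
Target odds = 0.8/0.2 = 4.
Need L⁵ ≥ 4 ÷ (37/9963) = 39852/37.
4⁵ = 1024 < 39852/37 ≤ 3125 = 5⁵, so L = 5.

5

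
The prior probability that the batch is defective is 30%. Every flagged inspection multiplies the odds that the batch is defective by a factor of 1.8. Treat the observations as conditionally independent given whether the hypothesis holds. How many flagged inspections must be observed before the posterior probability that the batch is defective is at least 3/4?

Prior odds: 0.3 ÷ 0.7 = 3/7.
Likelihood ratio per flagged inspection = 1.8.
Target posterior odds = 0.75/0.25 = 3.
Need (3/7) × 1.8ⁿ ≥ 3, i.e. 1.8ⁿ ≥ 7.
1.8³ = 5.832 falls short of 7 but 1.8⁴ = 10.4976 reaches it, so n = 4.

4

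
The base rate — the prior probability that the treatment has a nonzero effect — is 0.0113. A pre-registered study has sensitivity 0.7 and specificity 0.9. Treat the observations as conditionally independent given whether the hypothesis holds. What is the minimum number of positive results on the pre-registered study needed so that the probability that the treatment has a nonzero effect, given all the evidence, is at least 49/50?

Prior odds = 0.0113/0.9887 = 113/9887.
False-positive rate = 1 − 0.9 = 0.1; likelihood ratio of a positive = 0.7/0.1 = 7.
Target odds: 0.98 ÷ 0.02 = 49.
Need (113/9887) × 7ⁿ ≥ 49, i.e. 7ⁿ ≥ 484463/113.
7⁴ = 2401 falls short of 484463/113 but 7⁵ = 16807 reaches it, so n = 5.

5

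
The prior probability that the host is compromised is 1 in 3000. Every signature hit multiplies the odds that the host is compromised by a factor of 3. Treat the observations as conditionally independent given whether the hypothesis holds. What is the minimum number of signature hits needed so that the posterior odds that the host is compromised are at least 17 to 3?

Prior odds: (1/3000) ÷ (2999/3000) = 1/2999.
Likelihood ratio per signature hit = 3.
Target odds = 17/3.
Require 3ⁿ ≥ 17/3 ÷ (1/2999) = 50983/3.
3⁸ = 6561 falls short of 50983/3 but 3⁹ = 19683 reaches it, so n = 9.

9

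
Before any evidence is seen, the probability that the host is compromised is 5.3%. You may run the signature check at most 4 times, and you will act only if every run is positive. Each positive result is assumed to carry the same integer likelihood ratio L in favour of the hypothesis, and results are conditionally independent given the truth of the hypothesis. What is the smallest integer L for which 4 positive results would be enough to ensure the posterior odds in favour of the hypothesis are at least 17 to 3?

4

Prior odds = 0.053/0.947 = 53/947.
Target odds = 17/3.
Need L⁴ ≥ 17/3 ÷ (53/947) = 16099/159.
3⁴ = 81 < 16099/159 ≤ 256 = 4⁴, so L = 4.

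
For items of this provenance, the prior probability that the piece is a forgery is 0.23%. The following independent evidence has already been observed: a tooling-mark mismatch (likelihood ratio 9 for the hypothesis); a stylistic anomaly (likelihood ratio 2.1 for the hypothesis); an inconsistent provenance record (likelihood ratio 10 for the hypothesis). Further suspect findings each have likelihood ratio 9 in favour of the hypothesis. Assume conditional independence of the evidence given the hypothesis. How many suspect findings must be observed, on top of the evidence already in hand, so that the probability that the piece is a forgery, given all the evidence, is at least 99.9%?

Prior odds = 0.0023/0.9977 = 23/9977.
Combined Bayes factor of the evidence already in hand = 9 × 2.1 × 10 = 189.
Odds after that evidence = (23/9977) × 189 = 4347/9977.
Target odds = 0.999/0.001 = 999.
Need 9ⁿ ≥ 999 ÷ (4347/9977) = 369149/161.
9³ = 729 falls short of 369149/161 but 9⁴ = 6561 reaches it, so n = 4.

4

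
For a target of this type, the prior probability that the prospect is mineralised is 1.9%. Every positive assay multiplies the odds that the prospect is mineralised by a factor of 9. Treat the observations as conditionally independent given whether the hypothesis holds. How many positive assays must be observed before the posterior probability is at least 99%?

Prior odds = 0.019/0.981 = 19/981.
Likelihood ratio per positive assay = 9.
Target posterior odds = 0.99/0.01 = 99.
Require 9ⁿ ≥ 99 ÷ (19/981) = 97119/19.
9³ = 729 falls short of 97119/19 but 9⁴ = 6561 reaches it, so n = 4.

4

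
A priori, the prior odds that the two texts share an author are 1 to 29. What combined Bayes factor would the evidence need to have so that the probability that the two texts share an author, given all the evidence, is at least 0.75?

Prior odds = 1/29.
Target odds = 0.75/0.25 = 3.
Required Bayes factor = 3 ÷ (1/29) = 87.

87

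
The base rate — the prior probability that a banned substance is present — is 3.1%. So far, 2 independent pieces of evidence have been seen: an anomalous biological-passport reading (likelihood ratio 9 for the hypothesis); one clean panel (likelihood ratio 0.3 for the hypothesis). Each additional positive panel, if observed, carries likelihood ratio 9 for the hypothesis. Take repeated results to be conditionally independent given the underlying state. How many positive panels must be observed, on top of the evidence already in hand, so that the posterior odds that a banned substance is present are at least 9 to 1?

3

Prior odds = 0.031/0.969 = 31/969.
Combined Bayes factor of the evidence already in hand = 9 × 0.3 = 2.7.
Odds after that evidence = (31/969) × 2.7 = 279/3230.
Target odds = 9.
Need 9ⁿ ≥ 9 ÷ (279/3230) = 3230/31.
9² = 81 falls short of 3230/31 but 9³ = 729 reaches it, so n = 3.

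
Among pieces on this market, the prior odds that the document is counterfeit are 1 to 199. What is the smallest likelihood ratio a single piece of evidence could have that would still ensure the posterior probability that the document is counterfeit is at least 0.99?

19701

Prior odds = 1/199.
Target odds = 0.99/0.01 = 99.
Required Bayes factor = 99 ÷ (1/199) = 19701.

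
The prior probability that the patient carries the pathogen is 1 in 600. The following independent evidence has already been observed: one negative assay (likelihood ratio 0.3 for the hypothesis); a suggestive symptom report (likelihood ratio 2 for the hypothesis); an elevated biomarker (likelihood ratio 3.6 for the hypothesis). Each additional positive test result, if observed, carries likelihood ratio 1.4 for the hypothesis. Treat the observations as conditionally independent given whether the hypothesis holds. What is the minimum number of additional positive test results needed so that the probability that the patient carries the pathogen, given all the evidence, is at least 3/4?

Prior odds = (1/600)/(599/600) = 1/599.
Combined Bayes factor of the evidence already in hand = 0.3 × 2 × 3.6 = 2.16.
Odds after that evidence = (1/599) × 2.16 = 54/14975.
Target odds = 0.75/0.25 = 3.
Need 1.4ⁿ ≥ 3 ÷ (54/14975) = 14975/18.
1.4¹⁹ ≈597.63 falls short of 14975/18 but 1.4²⁰ ≈836.683 reaches it, so n = 20.

20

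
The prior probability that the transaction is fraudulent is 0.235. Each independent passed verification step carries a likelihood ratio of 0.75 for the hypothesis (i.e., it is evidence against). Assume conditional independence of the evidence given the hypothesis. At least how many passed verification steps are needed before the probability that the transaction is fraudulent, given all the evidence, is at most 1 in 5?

1

Prior odds = 0.235/0.765 = 47/153.
Likelihood ratio per passed verification step = 0.75.
Target posterior odds = 0.2/0.8 = 0.25.
Need (47/153) × 0.75ⁿ ≤ 0.25, i.e. 0.75ⁿ ≤ 153/188.
0.75¹ = 0.75, which is already at or below the required 153/188; so n = 1.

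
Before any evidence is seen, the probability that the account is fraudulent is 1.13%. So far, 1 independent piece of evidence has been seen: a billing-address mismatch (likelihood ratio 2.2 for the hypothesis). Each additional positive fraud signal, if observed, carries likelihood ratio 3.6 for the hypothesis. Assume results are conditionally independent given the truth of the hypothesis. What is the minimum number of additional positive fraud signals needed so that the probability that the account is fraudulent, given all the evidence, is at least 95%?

Prior odds = 0.0113/0.9887 = 113/9887.
Bayes factor of the evidence already in hand = 2.2.
Odds after that evidence = (113/9887) × 2.2 = 1243/49435.
Target odds = 0.95/0.05 = 19.
Need 3.6ⁿ ≥ 19 ÷ (1243/49435) = 939265/1243.
3.6⁵ = 604.66176 falls short of 939265/1243 but 3.6⁶ = 34012224/15625 reaches it, so n = 6.

6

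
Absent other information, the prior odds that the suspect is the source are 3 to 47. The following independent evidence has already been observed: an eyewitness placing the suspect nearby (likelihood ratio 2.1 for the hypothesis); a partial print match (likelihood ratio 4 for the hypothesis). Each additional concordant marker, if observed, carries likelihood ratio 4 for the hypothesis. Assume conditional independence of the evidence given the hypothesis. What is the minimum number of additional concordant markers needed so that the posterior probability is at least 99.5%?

Prior odds = 3/47.
Combined Bayes factor of the evidence already in hand = 2.1 × 4 = 8.4.
Odds after that evidence = (3/47) × 8.4 = 126/235.
Target odds = 0.995/0.005 = 199.
Need 4ⁿ ≥ 199 ÷ (126/235) = 46765/126.
4⁴ = 256 falls short of 46765/126 but 4⁵ = 1024 reaches it, so n = 5.

5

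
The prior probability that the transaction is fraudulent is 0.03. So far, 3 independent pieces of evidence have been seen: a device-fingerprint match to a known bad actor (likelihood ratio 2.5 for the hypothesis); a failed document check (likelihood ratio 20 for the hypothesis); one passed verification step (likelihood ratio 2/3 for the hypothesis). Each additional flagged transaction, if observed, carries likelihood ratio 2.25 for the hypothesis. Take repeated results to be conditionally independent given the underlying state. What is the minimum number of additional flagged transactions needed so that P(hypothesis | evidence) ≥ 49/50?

5

Prior odds = 0.03/0.97 = 3/97.
Combined Bayes factor of the evidence already in hand = 2.5 × 20 × (2/3) = 100/3.
Odds after that evidence = (3/97) × 100/3 = 100/97.
Target odds = 0.98/0.02 = 49.
Need 2.25ⁿ ≥ 49 ÷ (100/97) = 47.53.
2.25⁴ = 25.62890625 falls short of 47.53 but 2.25⁵ = 59049/1024 reaches it, so n = 5.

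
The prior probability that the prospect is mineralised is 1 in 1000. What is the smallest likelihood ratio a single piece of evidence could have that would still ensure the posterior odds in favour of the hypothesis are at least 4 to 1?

Prior odds = 0.001/0.999 = 1/999.
Target odds = 4.
Required Bayes factor = 4 ÷ (1/999) = 3996.

3996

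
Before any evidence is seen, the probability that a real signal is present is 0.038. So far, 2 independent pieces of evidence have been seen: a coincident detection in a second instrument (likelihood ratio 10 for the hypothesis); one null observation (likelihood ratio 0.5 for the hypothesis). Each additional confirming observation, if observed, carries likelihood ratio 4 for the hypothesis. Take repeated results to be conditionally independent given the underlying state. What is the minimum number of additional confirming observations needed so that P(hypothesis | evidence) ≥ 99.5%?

5

Prior odds = 0.038/0.962 = 19/481.
Combined Bayes factor of the evidence already in hand = 10 × 0.5 = 5.
Odds after that evidence = (19/481) × 5 = 95/481.
Target odds = 0.995/0.005 = 199.
Need 4ⁿ ≥ 199 ÷ (95/481) = 95719/95.
4⁴ = 256 falls short of 95719/95 but 4⁵ = 1024 reaches it, so n = 5.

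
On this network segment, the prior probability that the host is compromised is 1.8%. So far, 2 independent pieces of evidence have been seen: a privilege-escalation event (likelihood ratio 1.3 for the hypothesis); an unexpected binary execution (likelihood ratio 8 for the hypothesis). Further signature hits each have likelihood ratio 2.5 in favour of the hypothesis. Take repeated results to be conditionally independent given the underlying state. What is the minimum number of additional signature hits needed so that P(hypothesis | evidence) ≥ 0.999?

Prior odds = 0.018/0.982 = 9/491.
Combined Bayes factor of the evidence already in hand = 1.3 × 8 = 10.4.
Odds after that evidence = (9/491) × 10.4 = 468/2455.
Target odds = 0.999/0.001 = 999.
Need 2.5ⁿ ≥ 999 ÷ (468/2455) = 272505/52.
2.5⁹ = 1953125/512 falls short of 272505/52 but 2.5¹⁰ = 9765625/1024 reaches it, so n = 10.

10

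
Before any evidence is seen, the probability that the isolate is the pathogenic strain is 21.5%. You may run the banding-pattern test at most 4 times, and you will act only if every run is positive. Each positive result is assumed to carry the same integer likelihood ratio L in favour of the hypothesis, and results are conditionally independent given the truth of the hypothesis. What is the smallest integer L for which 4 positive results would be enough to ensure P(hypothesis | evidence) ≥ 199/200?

6

Prior odds = 0.215/0.785 = 43/157.
Target odds = 0.995/0.005 = 199.
Need L⁴ ≥ 199 ÷ (43/157) = 31243/43.
5⁴ = 625 < 31243/43 ≤ 1296 = 6⁴, so L = 6.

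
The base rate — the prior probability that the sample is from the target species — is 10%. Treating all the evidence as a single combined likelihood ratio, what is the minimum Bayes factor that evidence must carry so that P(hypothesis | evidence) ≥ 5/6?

45

Prior odds = 0.1/0.9 = 1/9.
Target odds = (5/6)/(1/6) = 5.
Required Bayes factor = 5 ÷ (1/9) = 45.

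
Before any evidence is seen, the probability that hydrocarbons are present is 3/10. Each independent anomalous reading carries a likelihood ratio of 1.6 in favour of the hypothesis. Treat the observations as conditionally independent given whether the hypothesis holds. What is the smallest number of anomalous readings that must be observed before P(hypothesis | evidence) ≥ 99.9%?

17

Prior odds = 0.3/0.7 = 3/7.
Likelihood ratio per anomalous reading = 1.6.
Target odds: 0.999 ÷ 0.001 = 999.
Require 1.6ⁿ ≥ 999 ÷ (3/7) = 2331.
1.6¹⁶ ≈1844.67 falls short of 2331 but 1.6¹⁷ ≈2951.48 reaches it, so n = 17.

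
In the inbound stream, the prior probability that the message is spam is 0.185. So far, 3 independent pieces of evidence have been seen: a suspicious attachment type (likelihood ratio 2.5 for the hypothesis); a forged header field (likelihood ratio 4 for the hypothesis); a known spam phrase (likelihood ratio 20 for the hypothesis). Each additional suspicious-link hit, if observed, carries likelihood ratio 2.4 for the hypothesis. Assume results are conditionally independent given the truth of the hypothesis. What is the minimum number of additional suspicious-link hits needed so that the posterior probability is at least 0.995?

2

Prior odds = 0.185/0.815 = 37/163.
Combined Bayes factor of the evidence already in hand = 2.5 × 4 × 20 = 200.
Odds after that evidence = (37/163) × 200 = 7400/163.
Target odds = 0.995/0.005 = 199.
Need 2.4ⁿ ≥ 199 ÷ (7400/163) = 32437/7400.
2.4¹ = 2.4 falls short of 32437/7400 but 2.4² = 5.76 reaches it, so n = 2.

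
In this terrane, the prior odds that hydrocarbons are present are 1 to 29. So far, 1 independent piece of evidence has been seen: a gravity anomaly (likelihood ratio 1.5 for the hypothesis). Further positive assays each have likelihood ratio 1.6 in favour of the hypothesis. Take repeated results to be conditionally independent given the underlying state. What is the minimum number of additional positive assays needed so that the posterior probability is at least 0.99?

17

Prior odds = 1/29.
Bayes factor of the evidence already in hand = 1.5.
Odds after that evidence = (1/29) × 1.5 = 3/58.
Target odds = 0.99/0.01 = 99.
Need 1.6ⁿ ≥ 99 ÷ (3/58) = 1914.
1.6¹⁶ ≈1844.67 falls short of 1914 but 1.6¹⁷ ≈2951.48 reaches it, so n = 17.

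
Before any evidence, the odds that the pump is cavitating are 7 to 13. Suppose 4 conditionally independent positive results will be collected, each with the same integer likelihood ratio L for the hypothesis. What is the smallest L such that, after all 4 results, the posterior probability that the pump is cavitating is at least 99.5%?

5

Prior odds = 7/13.
Target odds = 0.995/0.005 = 199.
Need L⁴ ≥ 199 ÷ (7/13) = 2587/7.
4⁴ = 256 < 2587/7 ≤ 625 = 5⁴, so L = 5.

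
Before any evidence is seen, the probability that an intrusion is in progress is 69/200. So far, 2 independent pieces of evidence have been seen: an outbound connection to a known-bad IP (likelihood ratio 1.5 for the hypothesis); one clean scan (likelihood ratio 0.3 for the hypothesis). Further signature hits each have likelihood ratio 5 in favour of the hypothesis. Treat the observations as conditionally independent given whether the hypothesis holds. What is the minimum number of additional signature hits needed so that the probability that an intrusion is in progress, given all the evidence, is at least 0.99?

Prior odds = 0.345/0.655 = 69/131.
Combined Bayes factor of the evidence already in hand = 1.5 × 0.3 = 0.45.
Odds after that evidence = (69/131) × 0.45 = 621/2620.
Target odds = 0.99/0.01 = 99.
Need 5ⁿ ≥ 99 ÷ (621/2620) = 28820/69.
5³ = 125 falls short of 28820/69 but 5⁴ = 625 reaches it, so n = 4.

4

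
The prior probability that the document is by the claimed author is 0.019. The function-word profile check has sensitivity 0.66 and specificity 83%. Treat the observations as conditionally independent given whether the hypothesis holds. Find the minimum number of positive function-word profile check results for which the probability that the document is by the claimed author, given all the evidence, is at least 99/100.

7

Prior odds: 0.019 ÷ 0.981 = 19/981.
False-positive rate = 1 − 0.83 = 0.17; likelihood ratio of a positive = 0.66/0.17 = 66/17.
Target posterior odds = 0.99/0.01 = 99.
Require (66/17)ⁿ ≥ 99 ÷ (19/981) = 97119/19.
(66/17)⁶ ≈3424.29 falls short of 97119/19 but (66/17)⁷ ≈13294.3 reaches it, so n = 7.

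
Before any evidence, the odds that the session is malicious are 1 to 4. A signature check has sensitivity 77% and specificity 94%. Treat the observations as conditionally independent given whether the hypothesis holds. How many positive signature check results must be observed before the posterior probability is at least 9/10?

2

Prior odds = 0.25.
False-positive rate = 1 − 0.94 = 0.06; likelihood ratio of a positive = 0.77/0.06 = 77/6.
Target odds: 0.9 ÷ 0.1 = 9.
Require (77/6)ⁿ ≥ 9 ÷ 0.25 = 36.
(77/6)¹ = 77/6 falls short of 36 but (77/6)² = 5929/36 reaches it, so n = 2.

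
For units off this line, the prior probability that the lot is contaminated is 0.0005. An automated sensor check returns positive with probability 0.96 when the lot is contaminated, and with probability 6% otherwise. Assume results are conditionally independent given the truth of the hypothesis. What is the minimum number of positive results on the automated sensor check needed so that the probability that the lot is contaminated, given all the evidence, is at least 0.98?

5

Prior odds: 0.0005 ÷ 0.9995 = 1/1999.
Likelihood ratio of a positive result = 0.96/0.06 = 16.
Target odds: 0.98 ÷ 0.02 = 49.
Need (1/1999) × 16ⁿ ≥ 49, i.e. 16ⁿ ≥ 97951.
16⁴ = 65536 falls short of 97951 but 16⁵ = 1048576 reaches it, so n = 5.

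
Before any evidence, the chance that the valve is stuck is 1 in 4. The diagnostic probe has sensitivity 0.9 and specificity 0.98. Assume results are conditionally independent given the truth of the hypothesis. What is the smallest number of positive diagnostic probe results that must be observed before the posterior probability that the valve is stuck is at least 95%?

Prior odds = 0.25/0.75 = 1/3.
False-positive rate = 1 − 0.98 = 0.02; likelihood ratio of a positive = 0.9/0.02 = 45.
Target odds: 0.95 ÷ 0.05 = 19.
Need (1/3) × 45ⁿ ≥ 19, i.e. 45ⁿ ≥ 57.
45¹ = 45 falls short of 57 but 45² = 2025 reaches it, so n = 2.

2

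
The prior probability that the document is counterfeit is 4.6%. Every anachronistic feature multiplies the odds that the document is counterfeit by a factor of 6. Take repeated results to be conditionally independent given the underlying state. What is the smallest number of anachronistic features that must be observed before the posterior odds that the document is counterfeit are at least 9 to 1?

3

Prior odds = 0.046/0.954 = 23/477.
Likelihood ratio per anachronistic feature = 6.
Target odds = 9.
Need (23/477) × 6ⁿ ≥ 9, i.e. 6ⁿ ≥ 4293/23.
6² = 36 falls short of 4293/23 but 6³ = 216 reaches it, so n = 3.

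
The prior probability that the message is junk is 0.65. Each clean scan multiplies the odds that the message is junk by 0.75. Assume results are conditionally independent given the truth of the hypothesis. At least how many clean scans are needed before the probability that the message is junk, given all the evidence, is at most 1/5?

Prior odds = 0.65/0.35 = 13/7.
Likelihood ratio per clean scan = 0.75.
Target posterior odds = 0.2/0.8 = 0.25.
Need (13/7) × 0.75ⁿ ≤ 0.25, i.e. 0.75ⁿ ≤ 7/52.
0.75⁶ = 729/4096 is still above 7/52 but 0.75⁷ = 2187/16384 is at or below it, so n = 7.

7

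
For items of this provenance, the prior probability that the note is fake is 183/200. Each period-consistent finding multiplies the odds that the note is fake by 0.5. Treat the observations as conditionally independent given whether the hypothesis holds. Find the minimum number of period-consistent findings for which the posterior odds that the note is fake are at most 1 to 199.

Prior odds = 0.915/0.085 = 183/17.
Likelihood ratio per period-consistent finding = 0.5.
Target odds = 1/199.
Require 0.5ⁿ ≤ 1/199 ÷ (183/17) = 17/36417.
0.5¹¹ = 1/2048 is still above 17/36417 but 0.5¹² = 1/4096 is at or below it, so n = 12.

12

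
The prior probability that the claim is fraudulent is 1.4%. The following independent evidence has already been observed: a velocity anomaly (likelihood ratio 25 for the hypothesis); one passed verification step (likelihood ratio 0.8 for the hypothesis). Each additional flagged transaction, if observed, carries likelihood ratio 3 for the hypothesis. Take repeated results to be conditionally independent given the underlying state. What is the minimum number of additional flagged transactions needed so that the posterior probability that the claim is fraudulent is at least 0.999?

8

Prior odds = 0.014/0.986 = 7/493.
Combined Bayes factor of the evidence already in hand = 25 × 0.8 = 20.
Odds after that evidence = (7/493) × 20 = 140/493.
Target odds = 0.999/0.001 = 999.
Need 3ⁿ ≥ 999 ÷ (140/493) = 492507/140.
3⁷ = 2187 falls short of 492507/140 but 3⁸ = 6561 reaches it, so n = 8.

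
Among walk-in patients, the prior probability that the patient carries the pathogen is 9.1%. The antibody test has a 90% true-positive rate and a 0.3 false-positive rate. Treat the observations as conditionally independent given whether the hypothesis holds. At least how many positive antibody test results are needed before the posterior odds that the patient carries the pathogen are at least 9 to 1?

5

Prior odds = 0.091/0.909 = 91/909.
Likelihood ratio of a positive result = 0.9/0.3 = 3.
Target odds = 9.
Need (91/909) × 3ⁿ ≥ 9, i.e. 3ⁿ ≥ 8181/91.
3⁴ = 81 falls short of 8181/91 but 3⁵ = 243 reaches it, so n = 5.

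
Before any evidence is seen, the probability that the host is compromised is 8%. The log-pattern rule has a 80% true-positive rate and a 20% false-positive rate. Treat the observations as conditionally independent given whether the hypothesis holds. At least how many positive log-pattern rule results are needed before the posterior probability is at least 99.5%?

6

Prior odds: 0.08 ÷ 0.92 = 2/23.
Likelihood ratio of a positive result = 0.8/0.2 = 4.
Target posterior odds = 0.995/0.005 = 199.
Need (2/23) × 4ⁿ ≥ 199, i.e. 4ⁿ ≥ 2288.5.
4⁵ = 1024 falls short of 2288.5 but 4⁶ = 4096 reaches it, so n = 6.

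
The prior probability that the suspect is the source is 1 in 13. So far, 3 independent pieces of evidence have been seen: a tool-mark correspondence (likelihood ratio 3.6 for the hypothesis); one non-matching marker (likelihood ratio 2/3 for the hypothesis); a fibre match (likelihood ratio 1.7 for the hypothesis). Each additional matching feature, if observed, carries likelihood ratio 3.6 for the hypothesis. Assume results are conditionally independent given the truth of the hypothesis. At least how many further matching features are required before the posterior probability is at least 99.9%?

7

Prior odds = (1/13)/(12/13) = 1/12.
Combined Bayes factor of the evidence already in hand = 3.6 × (2/3) × 1.7 = 4.08.
Odds after that evidence = (1/12) × 4.08 = 0.34.
Target odds = 0.999/0.001 = 999.
Need 3.6ⁿ ≥ 999 ÷ 0.34 = 49950/17.
3.6⁶ = 34012224/15625 falls short of 49950/17 but 3.6⁷ = 612220032/78125 reaches it, so n = 7.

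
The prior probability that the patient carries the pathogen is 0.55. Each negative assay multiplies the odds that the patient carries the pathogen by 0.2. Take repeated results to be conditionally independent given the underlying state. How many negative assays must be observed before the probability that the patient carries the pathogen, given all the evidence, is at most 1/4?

1

Prior odds: 0.55 ÷ 0.45 = 11/9.
Likelihood ratio per negative assay = 0.2.
Target odds: 0.25 ÷ 0.75 = 1/3.
Need (11/9) × 0.2ⁿ ≤ 1/3, i.e. 0.2ⁿ ≤ 3/11.
0.2¹ = 0.2, which is already at or below the required 3/11; so n = 1.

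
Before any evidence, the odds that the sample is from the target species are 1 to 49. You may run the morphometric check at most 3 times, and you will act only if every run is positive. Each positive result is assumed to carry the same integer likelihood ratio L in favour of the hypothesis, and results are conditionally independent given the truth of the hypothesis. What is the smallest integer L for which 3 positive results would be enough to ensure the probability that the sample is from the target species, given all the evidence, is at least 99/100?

17

Prior odds = 1/49.
Target odds = 0.99/0.01 = 99.
Need L³ ≥ 99 ÷ (1/49) = 4851.
16³ = 4096 < 4851 ≤ 4913 = 17³, so L = 17.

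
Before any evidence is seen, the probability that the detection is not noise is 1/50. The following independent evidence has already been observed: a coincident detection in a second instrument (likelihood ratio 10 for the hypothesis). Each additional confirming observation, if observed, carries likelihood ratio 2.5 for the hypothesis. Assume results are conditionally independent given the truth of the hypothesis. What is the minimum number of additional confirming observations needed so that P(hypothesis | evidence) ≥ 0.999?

Prior odds = 0.02/0.98 = 1/49.
Bayes factor of the evidence already in hand = 10.
Odds after that evidence = (1/49) × 10 = 10/49.
Target odds = 0.999/0.001 = 999.
Need 2.5ⁿ ≥ 999 ÷ (10/49) = 4895.1.
2.5⁹ = 1953125/512 falls short of 4895.1 but 2.5¹⁰ = 9765625/1024 reaches it, so n = 10.

10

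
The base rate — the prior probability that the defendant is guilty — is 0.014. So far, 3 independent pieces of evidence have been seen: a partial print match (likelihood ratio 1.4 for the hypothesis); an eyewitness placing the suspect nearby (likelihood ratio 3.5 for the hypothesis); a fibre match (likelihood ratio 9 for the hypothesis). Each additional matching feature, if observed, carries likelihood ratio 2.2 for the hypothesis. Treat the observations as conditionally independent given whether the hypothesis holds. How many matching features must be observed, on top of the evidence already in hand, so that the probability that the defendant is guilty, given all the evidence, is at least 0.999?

10

Prior odds = 0.014/0.986 = 7/493.
Combined Bayes factor of the evidence already in hand = 1.4 × 3.5 × 9 = 44.1.
Odds after that evidence = (7/493) × 44.1 = 3087/4930.
Target odds = 0.999/0.001 = 999.
Need 2.2ⁿ ≥ 999 ÷ (3087/4930) = 547230/343.
2.2⁹ ≈1207.27 falls short of 547230/343 but 2.2¹⁰ ≈2655.99 reaches it, so n = 10.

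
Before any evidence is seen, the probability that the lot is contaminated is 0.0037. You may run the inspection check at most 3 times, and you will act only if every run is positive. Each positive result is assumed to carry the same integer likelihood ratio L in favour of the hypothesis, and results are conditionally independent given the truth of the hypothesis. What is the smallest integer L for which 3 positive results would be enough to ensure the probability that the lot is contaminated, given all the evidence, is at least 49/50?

Prior odds = 0.0037/0.9963 = 37/9963.
Target odds = 0.98/0.02 = 49.
Need L³ ≥ 49 ÷ (37/9963) = 488187/37.
23³ = 12167 < 488187/37 ≤ 13824 = 24³, so L = 24.

24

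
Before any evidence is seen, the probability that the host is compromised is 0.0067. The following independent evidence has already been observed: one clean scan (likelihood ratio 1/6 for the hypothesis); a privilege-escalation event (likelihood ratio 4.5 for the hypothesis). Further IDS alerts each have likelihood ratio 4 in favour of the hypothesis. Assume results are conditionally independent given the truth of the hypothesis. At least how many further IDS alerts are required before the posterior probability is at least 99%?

8

Prior odds = 0.0067/0.9933 = 67/9933.
Combined Bayes factor of the evidence already in hand = (1/6) × 4.5 = 0.75.
Odds after that evidence = (67/9933) × 0.75 = 67/13244.
Target odds = 0.99/0.01 = 99.
Need 4ⁿ ≥ 99 ÷ (67/13244) = 1311156/67.
4⁷ = 16384 falls short of 1311156/67 but 4⁸ = 65536 reaches it, so n = 8.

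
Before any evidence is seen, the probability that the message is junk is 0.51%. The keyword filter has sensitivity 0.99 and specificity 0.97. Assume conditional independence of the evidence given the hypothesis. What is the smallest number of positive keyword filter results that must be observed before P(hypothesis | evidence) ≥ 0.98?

3

Prior odds = 0.0051/0.9949 = 51/9949.
False-positive rate = 1 − 0.97 = 0.03; likelihood ratio of a positive = 0.99/0.03 = 33.
Target posterior odds = 0.98/0.02 = 49.
Require 33ⁿ ≥ 49 ÷ (51/9949) = 487501/51.
33² = 1089 falls short of 487501/51 but 33³ = 35937 reaches it, so n = 3.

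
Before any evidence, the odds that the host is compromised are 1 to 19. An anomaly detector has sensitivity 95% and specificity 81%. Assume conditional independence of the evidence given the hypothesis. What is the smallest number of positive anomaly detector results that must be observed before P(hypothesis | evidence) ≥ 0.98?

5

Prior odds = 1/19.
False-positive rate = 1 − 0.81 = 0.19; likelihood ratio of a positive = 0.95/0.19 = 5.
Target odds: 0.98 ÷ 0.02 = 49.
Need (1/19) × 5ⁿ ≥ 49, i.e. 5ⁿ ≥ 931.
5⁴ = 625 falls short of 931 but 5⁵ = 3125 reaches it, so n = 5.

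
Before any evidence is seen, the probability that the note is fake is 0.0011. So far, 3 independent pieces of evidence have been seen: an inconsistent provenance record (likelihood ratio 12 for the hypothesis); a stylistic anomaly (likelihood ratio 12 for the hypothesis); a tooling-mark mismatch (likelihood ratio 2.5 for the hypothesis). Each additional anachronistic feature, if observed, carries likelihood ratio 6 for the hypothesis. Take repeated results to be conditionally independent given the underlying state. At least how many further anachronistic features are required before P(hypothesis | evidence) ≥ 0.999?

Prior odds = 0.0011/0.9989 = 11/9989.
Combined Bayes factor of the evidence already in hand = 12 × 12 × 2.5 = 360.
Odds after that evidence = (11/9989) × 360 = 3960/9989.
Target odds = 0.999/0.001 = 999.
Need 6ⁿ ≥ 999 ÷ (3960/9989) = 1108779/440.
6⁴ = 1296 falls short of 1108779/440 but 6⁵ = 7776 reaches it, so n = 5.

5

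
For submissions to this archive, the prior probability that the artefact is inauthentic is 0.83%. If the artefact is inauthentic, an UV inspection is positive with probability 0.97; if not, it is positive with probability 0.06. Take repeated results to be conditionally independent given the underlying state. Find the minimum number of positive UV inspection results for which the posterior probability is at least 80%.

Prior odds = 0.0083/0.9917 = 83/9917.
Likelihood ratio of a positive = 0.97/0.06 = 97/6.
Target odds: 0.8 ÷ 0.2 = 4.
Need (83/9917) × (97/6)ⁿ ≥ 4, i.e. (97/6)ⁿ ≥ 39668/83.
(97/6)² = 9409/36 falls short of 39668/83 but (97/6)³ = 912673/216 reaches it, so n = 3.

3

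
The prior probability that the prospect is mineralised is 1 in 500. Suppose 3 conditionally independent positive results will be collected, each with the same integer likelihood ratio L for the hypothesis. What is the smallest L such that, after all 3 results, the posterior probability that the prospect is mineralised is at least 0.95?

Prior odds = 0.002/0.998 = 1/499.
Target odds = 0.95/0.05 = 19.
Need L³ ≥ 19 ÷ (1/499) = 9481.
21³ = 9261 < 9481 ≤ 10648 = 22³, so L = 22.

22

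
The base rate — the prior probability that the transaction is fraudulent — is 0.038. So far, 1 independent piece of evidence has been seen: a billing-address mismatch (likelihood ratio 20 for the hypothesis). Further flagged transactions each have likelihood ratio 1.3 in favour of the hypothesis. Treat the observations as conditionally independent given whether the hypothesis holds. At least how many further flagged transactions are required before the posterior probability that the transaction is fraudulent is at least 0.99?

19

Prior odds = 0.038/0.962 = 19/481.
Bayes factor of the evidence already in hand = 20.
Odds after that evidence = (19/481) × 20 = 380/481.
Target odds = 0.99/0.01 = 99.
Need 1.3ⁿ ≥ 99 ÷ (380/481) = 47619/380.
1.3¹⁸ ≈112.455 falls short of 47619/380 but 1.3¹⁹ ≈146.192 reaches it, so n = 19.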